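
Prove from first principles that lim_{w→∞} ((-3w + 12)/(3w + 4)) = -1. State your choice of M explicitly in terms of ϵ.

M = (16/3)/ϵ

Fix ϵ > 0. We seek M > 0 such that w > M implies |(-3w + 12)/(3w + 4) + 1| < ϵ.
(-3w + 12)/(3w + 4) + 1 = (3(-3w + 12) − (-3)(3w + 4)) / (3(3w + 4)) = 48/(3(3w + 4)).
For w > 0 we have 3w + 4 > 3w, so |(-3w + 12)/(3w + 4) + 1| = 48/(3(3w + 4)) < 48/(3·3w) = (16/3)/w.
Thus |(-3w + 12)/(3w + 4) + 1| < ϵ whenever w > (16/3)/ϵ.
Take M = (16/3)/ϵ. If w > M then |(-3w + 12)/(3w + 4) + 1| < (16/3)/w < ϵ.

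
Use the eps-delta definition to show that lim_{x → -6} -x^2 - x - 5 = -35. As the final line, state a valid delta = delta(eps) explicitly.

Let eps > 0. We want delta > 0 such that 0 < |x + 6| < delta implies |(-x^2 - x - 5) + 35| < eps.
(-x^2 - x - 5) + 35 = -x^2 - x + 30 = (x + 6)(-x + 5).
So |(-x^2 - x - 5) + 35| = |x + 6|·|-x + 5|.
Require delta ≤ 1. Then |x + 6| < 1 gives |x| < 7, and by the triangle inequality |-x + 5| ≤ 7 + 5 = 12.
Hence |(-x^2 - x - 5) + 35| ≤ 12|x + 6| < eps provided |x + 6| < eps/12.
Take delta = min(1, eps/12). Then 0 < |x + 6| < delta gives both |x + 6| < 1 and |x + 6| < eps/12, so |(-x^2 - x - 5) + 35| < eps.

delta = min(1, eps/12)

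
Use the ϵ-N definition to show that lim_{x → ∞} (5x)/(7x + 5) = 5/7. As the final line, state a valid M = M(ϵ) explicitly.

M = (25/49)/ϵ

Fix ϵ > 0. We seek M > 0 such that x > M implies |(5x)/(7x + 5) − (5/7)| < ϵ.
(5x)/(7x + 5) − (5/7) = (7(5x) − 5(7x + 5)) / (7(7x + 5)) = -25/(7(7x + 5)).
For x > 0 we have 7x + 5 > 7x, so |(5x)/(7x + 5) − (5/7)| = 25/(7(7x + 5)) < 25/(7·7x) = (25/49)/x.
Thus |(5x)/(7x + 5) − (5/7)| < ϵ whenever x > (25/49)/ϵ.
Take M = (25/49)/ϵ. If x > M then |(5x)/(7x + 5) − (5/7)| < (25/49)/x < ϵ.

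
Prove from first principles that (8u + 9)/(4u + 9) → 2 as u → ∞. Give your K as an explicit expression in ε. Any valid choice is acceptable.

K = (9/4)/ε

Fix ε > 0. We seek K > 0 such that u > K implies |(8u + 9)/(4u + 9) − 2| < ε.
(8u + 9)/(4u + 9) − 2 = (4(8u + 9) − 8(4u + 9)) / (4(4u + 9)) = -36/(4(4u + 9)).
For u > 0 we have 4u + 9 > 4u, so |(8u + 9)/(4u + 9) − 2| = 36/(4(4u + 9)) < 36/(4·4u) = (9/4)/u.
Thus |(8u + 9)/(4u + 9) − 2| < ε whenever u > (9/4)/ε.
Take K = (9/4)/ε. If u > K then |(8u + 9)/(4u + 9) − 2| < (9/4)/u < ε.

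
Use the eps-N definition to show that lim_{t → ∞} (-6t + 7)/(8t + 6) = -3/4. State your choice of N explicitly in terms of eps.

N = (23/16)/eps

Suppose eps > 0. We seek N > 0 such that t > N implies |(-6t + 7)/(8t + 6) + 3/4| < eps.
(-6t + 7)/(8t + 6) + 3/4 = (8(-6t + 7) − (-6)(8t + 6)) / (8(8t + 6)) = 92/(8(8t + 6)).
For t > 0 we have 8t + 6 > 8t, so |(-6t + 7)/(8t + 6) + 3/4| = 92/(8(8t + 6)) < 92/(8·8t) = (23/16)/t.
Thus |(-6t + 7)/(8t + 6) + 3/4| < eps whenever t > (23/16)/eps.
Take N = (23/16)/eps. If t > N then |(-6t + 7)/(8t + 6) + 3/4| < (23/16)/t < eps.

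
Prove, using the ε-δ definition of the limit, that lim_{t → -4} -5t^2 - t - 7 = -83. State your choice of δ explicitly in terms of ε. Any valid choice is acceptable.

Fix ε > 0. We want δ > 0 such that 0 < |t + 4| < δ implies |(-5t^2 - t - 7) + 83| < ε.
(-5t^2 - t - 7) + 83 = -5t^2 - t + 76 = (t + 4)(-5t + 19).
So |(-5t^2 - t - 7) + 83| = |t + 4|·|-5t + 19|.
Assume first that |t + 4| < 1, so |t| < 5. Then |-5t + 19| ≤ 5·5 + 19 = 44.
Hence |(-5t^2 - t - 7) + 83| ≤ 44|t + 4| < ε provided |t + 4| < ε/44.
Take δ = min(1, ε/44). Then 0 < |t + 4| < δ gives both |t + 4| < 1 and |t + 4| < ε/44, so |(-5t^2 - t - 7) + 83| < ε.

δ = min(1, ε/44)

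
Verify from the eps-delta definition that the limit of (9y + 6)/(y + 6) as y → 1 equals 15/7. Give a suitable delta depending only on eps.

Suppose eps > 0. We want delta > 0 with 0 < |y − 1| < delta ⇒ |(9y + 6)/(y + 6) − (15/7)| < eps.
Combining over a common denominator, (9y + 6)/(y + 6) − (15/7) = [(9y + 6)·7 − 15·(y + 6)] / [7·(y + 6)] = 48(y − 1) / (7(y + 6)).
So |(9y + 6)/(y + 6) − (15/7)| = 48|y − 1| / (7·|y + 6|).
Restrict delta ≤ 7/2. Then |y − 1| < 7/2 gives |y + 6| = |(y − 1) + 7| ≥ 7 − 7/2 = 7/2.
Hence |(9y + 6)/(y + 6) − (15/7)| < 48|y − 1|/(7·(7/2)) = (96/49)|y − 1|, which is < eps once |y − 1| < (49/96)eps.
Take delta = min(7/2, (49/96)eps). Then 0 < |y − 1| < delta forces both bounds, so |(9y + 6)/(y + 6) − (15/7)| < eps.

delta = min(7/2, (49/96)eps)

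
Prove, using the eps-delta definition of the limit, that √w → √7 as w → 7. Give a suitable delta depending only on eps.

Fix eps > 0. We want delta > 0 such that 0 < |w − 7| < delta implies |√w − √7| < eps.
Multiplying by the conjugate, |√w − √7| = |w − 7|/(√w + √7).
Restrict delta ≤ 7 so that |w − 7| < 7 forces w > 0, and then √w + √7 > √7.
Hence |√w − √7| < |w − 7|/√7, which is < eps once |w − 7| < √7·eps.
Take delta = min(7, √7·eps). If 0 < |w − 7| < delta then w > 0 and |√w − √7| < |w − 7|/√7 < eps.

delta = min(7, √7·eps)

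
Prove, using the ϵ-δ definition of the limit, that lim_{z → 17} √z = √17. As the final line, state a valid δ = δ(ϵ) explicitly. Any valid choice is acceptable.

δ = min(17, √17·ϵ)

Let ϵ > 0. We want δ > 0 such that 0 < |z − 17| < δ implies |√z − √17| < ϵ.
Multiplying by the conjugate, |√z − √17| = |z − 17|/(√z + √17).
Restrict δ ≤ 17 so that |z − 17| < 17 forces z > 0, and then √z + √17 > √17.
Hence |√z − √17| < |z − 17|/√17, which is < ϵ once |z − 17| < √17·ϵ.
Take δ = min(17, √17·ϵ). If 0 < |z − 17| < δ then z > 0 and |√z − √17| < |z − 17|/√17 < ϵ.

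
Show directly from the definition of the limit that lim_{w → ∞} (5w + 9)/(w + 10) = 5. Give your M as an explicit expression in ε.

Suppose ε > 0. We seek M > 0 such that w > M implies |(5w + 9)/(w + 10) − 5| < ε.
(5w + 9)/(w + 10) − 5 = ((5w + 9) − 5(w + 10)) / ((w + 10)) = -41/((w + 10)).
For w > 0 we have w + 10 > w, so |(5w + 9)/(w + 10) − 5| = 41/((w + 10)) < 41/(w) = 41/w.
Thus |(5w + 9)/(w + 10) − 5| < ε whenever w > 41/ε.
Take M = 41/ε. If w > M then |(5w + 9)/(w + 10) − 5| < 41/w < ε.

M = 41/ε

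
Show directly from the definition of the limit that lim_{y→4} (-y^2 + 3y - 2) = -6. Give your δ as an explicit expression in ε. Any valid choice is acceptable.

δ = min(1, ε/6)

Let ε > 0 be given. We want δ > 0 such that 0 < |y − 4| < δ implies |(-y^2 + 3y - 2) + 6| < ε.
(-y^2 + 3y - 2) + 6 = -y^2 + 3y + 4 = (y − 4)(-y - 1).
So |(-y^2 + 3y - 2) + 6| = |y − 4|·|-y - 1|.
Assume first that |y − 4| < 1, so |y| < 5. Then |-y - 1| ≤ 5 + 1 = 6.
Hence |(-y^2 + 3y - 2) + 6| ≤ 6|y − 4| < ε provided |y − 4| < ε/6.
Take δ = min(1, ε/6). Then 0 < |y − 4| < δ gives both |y − 4| < 1 and |y − 4| < ε/6, so |(-y^2 + 3y - 2) + 6| < ε.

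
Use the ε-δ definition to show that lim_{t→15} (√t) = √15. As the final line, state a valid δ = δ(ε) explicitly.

δ = min(15, √15·ε)

Fix ε > 0. We want δ > 0 such that 0 < |t − 15| < δ implies |√t − √15| < ε.
Multiplying by the conjugate, |√t − √15| = |t − 15|/(√t + √15).
Restrict δ ≤ 15 so that |t − 15| < 15 forces t > 0, and then √t + √15 > √15.
Hence |√t − √15| < |t − 15|/√15, which is < ε once |t − 15| < √15·ε.
Take δ = min(15, √15·ε). If 0 < |t − 15| < δ then t > 0 and |√t − √15| < |t − 15|/√15 < ε.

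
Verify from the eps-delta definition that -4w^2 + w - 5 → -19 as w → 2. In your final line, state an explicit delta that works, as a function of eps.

Suppose eps > 0. We want delta > 0 such that 0 < |w − 2| < delta implies |(-4w^2 + w - 5) + 19| < eps.
(-4w^2 + w - 5) + 19 = -4w^2 + w + 14 = (w − 2)(-4w - 7).
So |(-4w^2 + w - 5) + 19| = |w − 2|·|-4w - 7|.
Require delta ≤ 1. Then |w − 2| < 1 gives |w| < 3, and by the triangle inequality |-4w - 7| ≤ 4·3 + 7 = 19.
Hence |(-4w^2 + w - 5) + 19| ≤ 19|w − 2| < eps provided |w − 2| < eps/19.
Take delta = min(1, eps/19). Then 0 < |w − 2| < delta gives both |w − 2| < 1 and |w − 2| < eps/19, so |(-4w^2 + w - 5) + 19| < eps.

delta = min(1, eps/19)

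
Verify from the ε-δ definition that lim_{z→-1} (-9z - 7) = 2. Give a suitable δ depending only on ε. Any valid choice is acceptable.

δ = ε/9

Fix ε > 0. We need δ > 0 so that 0 < |z + 1| < δ implies |(-9z - 7) − 2| < ε.
Since (-9z - 7) − 2 = -9(z + 1), we have |(-9z - 7) − 2| = 9|z + 1|.
Thus it suffices that |z + 1| < ε/9.
Choosing δ = ε/9 gives |(-9z - 7) − 2| = 9|z + 1| < ε whenever |z + 1| < δ.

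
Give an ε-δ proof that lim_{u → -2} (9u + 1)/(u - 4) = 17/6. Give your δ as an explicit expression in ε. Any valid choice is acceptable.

Suppose ε > 0. We want δ > 0 with 0 < |u + 2| < δ ⇒ |(9u + 1)/(u - 4) − (17/6)| < ε.
Combining over a common denominator, (9u + 1)/(u - 4) − (17/6) = [(9u + 1)·(-6) − (-17)·(u - 4)] / [(-6)·(u - 4)] = -37(u + 2) / ((-6)(u - 4)).
So |(9u + 1)/(u - 4) − (17/6)| = 37|u + 2| / (6·|u − 4|).
Require δ ≤ 3, so |u − 4| ≥ |-6| − |u + 2| > 6 − 3 = 3.
Hence |(9u + 1)/(u - 4) − (17/6)| < 37|u + 2|/(6·3) = (37/18)|u + 2|, which is < ε once |u + 2| < (18/37)ε.
Take δ = min(3, (18/37)ε). Then 0 < |u + 2| < δ forces both bounds, so |(9u + 1)/(u - 4) − (17/6)| < ε.

δ = min(3, (18/37)ε)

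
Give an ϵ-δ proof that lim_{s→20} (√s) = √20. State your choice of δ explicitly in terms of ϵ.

Let ϵ > 0 be given. We want δ > 0 such that 0 < |s − 20| < δ implies |√s − √20| < ϵ.
Multiplying by the conjugate, |√s − √20| = |s − 20|/(√s + √20).
Restrict δ ≤ 20 so that |s − 20| < 20 forces s > 0, and then √s + √20 > √20.
Hence |√s − √20| < |s − 20|/√20, which is < ϵ once |s − 20| < √20·ϵ.
Take δ = min(20, √20·ϵ). If 0 < |s − 20| < δ then s > 0 and |√s − √20| < |s − 20|/√20 < ϵ.

δ = min(20, √20·ϵ)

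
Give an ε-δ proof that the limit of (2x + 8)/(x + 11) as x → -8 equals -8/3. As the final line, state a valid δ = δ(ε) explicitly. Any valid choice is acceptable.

δ = min(3/2, (9/28)ε)

Let ε > 0. We want δ > 0 with 0 < |x + 8| < δ ⇒ |(2x + 8)/(x + 11) + 8/3| < ε.
Combining over a common denominator, (2x + 8)/(x + 11) + 8/3 = [(2x + 8)·3 − (-8)·(x + 11)] / [3·(x + 11)] = 14(x + 8) / (3(x + 11)).
So |(2x + 8)/(x + 11) + 8/3| = 14|x + 8| / (3·|x + 11|).
Require δ ≤ 3/2, so |x + 11| ≥ |3| − |x + 8| > 3 − 3/2 = 3/2.
Hence |(2x + 8)/(x + 11) + 8/3| < 14|x + 8|/(3·(3/2)) = (28/9)|x + 8|, which is < ε once |x + 8| < (9/28)ε.
Take δ = min(3/2, (9/28)ε). Then 0 < |x + 8| < δ forces both bounds, so |(2x + 8)/(x + 11) + 8/3| < ε.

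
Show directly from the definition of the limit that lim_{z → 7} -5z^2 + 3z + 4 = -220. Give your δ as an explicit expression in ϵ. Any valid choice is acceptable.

Suppose ϵ > 0. We want δ > 0 such that 0 < |z − 7| < δ implies |(-5z^2 + 3z + 4) + 220| < ϵ.
(-5z^2 + 3z + 4) + 220 = -5z^2 + 3z + 224 = (z − 7)(-5z - 32).
So |(-5z^2 + 3z + 4) + 220| = |z − 7|·|-5z - 32|.
Assume first that |z − 7| < 1, so |z| < 8. Then |-5z - 32| ≤ 5·8 + 32 = 72.
Hence |(-5z^2 + 3z + 4) + 220| ≤ 72|z − 7| < ϵ provided |z − 7| < ϵ/72.
Take δ = min(1, ϵ/72). Then 0 < |z − 7| < δ gives both |z − 7| < 1 and |z − 7| < ϵ/72, so |(-5z^2 + 3z + 4) + 220| < ϵ.

δ = min(1, ϵ/72)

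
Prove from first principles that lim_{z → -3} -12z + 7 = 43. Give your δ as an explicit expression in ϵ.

δ = ϵ/12

Suppose ϵ > 0. We need δ > 0 so that 0 < |z + 3| < δ implies |(-12z + 7) − 43| < ϵ.
Since (-12z + 7) − 43 = -12(z + 3), we have |(-12z + 7) − 43| = 12|z + 3|.
Thus it suffices that |z + 3| < ϵ/12.
Choosing δ = ϵ/12 gives |(-12z + 7) − 43| = 12|z + 3| < ϵ whenever |z + 3| < δ.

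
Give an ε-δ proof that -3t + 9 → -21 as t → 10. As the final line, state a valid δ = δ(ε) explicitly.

Fix ε > 0. We need δ > 0 so that 0 < |t − 10| < δ implies |(-3t + 9) + 21| < ε.
|(-3t + 9) + 21| = |-3t + 30| = 3|t − 10|.
So 3|t − 10| < ε exactly when |t − 10| < ε/3.
Take δ = ε/3. If 0 < |t − 10| < δ then |(-3t + 9) + 21| = 3|t − 10| < 3·(ε/3) = ε.

δ = ε/3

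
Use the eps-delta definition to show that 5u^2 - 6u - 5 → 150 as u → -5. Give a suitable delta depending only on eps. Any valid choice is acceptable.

Let eps > 0 be given. We want delta > 0 such that 0 < |u + 5| < delta implies |(5u^2 - 6u - 5) − 150| < eps.
(5u^2 - 6u - 5) − 150 = 5u^2 - 6u - 155 = (u + 5)(5u - 31).
So |(5u^2 - 6u - 5) − 150| = |u + 5|·|5u - 31|.
Assume first that |u + 5| < 1, so |u| < 6. Then |5u - 31| ≤ 5·6 + 31 = 61.
Hence |(5u^2 - 6u - 5) − 150| ≤ 61|u + 5| < eps provided |u + 5| < eps/61.
Choosing delta = min(1, eps/61) ensures both conditions, hence |(5u^2 - 6u - 5) − 150| < eps.

delta = min(1, eps/61)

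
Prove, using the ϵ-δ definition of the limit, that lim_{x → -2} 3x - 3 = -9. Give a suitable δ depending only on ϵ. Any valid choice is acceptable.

Let ϵ > 0. We need δ > 0 so that 0 < |x + 2| < δ implies |(3x - 3) + 9| < ϵ.
Since (3x - 3) + 9 = 3(x + 2), we have |(3x - 3) + 9| = 3|x + 2|.
Thus it suffices that |x + 2| < ϵ/3.
Choosing δ = ϵ/3 gives |(3x - 3) + 9| = 3|x + 2| < ϵ whenever |x + 2| < δ.

δ = ϵ/3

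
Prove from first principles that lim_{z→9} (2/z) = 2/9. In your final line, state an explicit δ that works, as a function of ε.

Let ε > 0. We seek δ > 0 such that 0 < |z − 9| < δ implies |2/z − (2/9)| < ε.
|2/z − (2/9)| = 2·|9 − z|/(9·|z|) = 2|z − 9|/(9|z|).
Require δ ≤ 9/2 so that |z| > 9 − 9/2 = 9/2, hence 9|z| > 81/2.
Then |2/z − (2/9)| < 2|z − 9|/(81/2), which is < ε when |z − 9| < (81/4)ε.
Take δ = min(9/2, (81/4)ε). Then 0 < |z − 9| < δ gives both |z − 9| < 9/2 and |z − 9| < (81/4)ε, so |2/z − (2/9)| < ε.

δ = min(9/2, (81/4)ε)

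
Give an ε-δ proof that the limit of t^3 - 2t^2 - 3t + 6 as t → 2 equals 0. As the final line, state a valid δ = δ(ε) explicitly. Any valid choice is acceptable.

Fix ε > 0. We want δ > 0 such that 0 < |t − 2| < δ implies |(t^3 - 2t^2 - 3t + 6)| < ε.
(t^3 - 2t^2 - 3t + 6) = t^3 - 2t^2 - 3t + 6 = (t − 2)(t^2 - 3).
So |(t^3 - 2t^2 - 3t + 6)| = |t − 2|·|t^2 - 3|.
Assume first that |t − 2| < 2, so |t| < 4. Then |t^2 - 3| ≤ 4^2 + 3 = 19.
Hence |(t^3 - 2t^2 - 3t + 6)| ≤ 19|t − 2| < ε provided |t − 2| < ε/19.
Choosing δ = min(2, ε/19) ensures both conditions, hence |(t^3 - 2t^2 - 3t + 6)| < ε.

δ = min(2, ε/19)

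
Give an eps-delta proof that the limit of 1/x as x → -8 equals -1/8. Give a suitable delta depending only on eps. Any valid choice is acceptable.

Let eps > 0. We seek delta > 0 such that 0 < |x + 8| < delta implies |1/x + 1/8| < eps.
|1/x + 1/8| = |-8 − x|/(8·|x|) = |x + 8|/(8|x|).
Require delta ≤ 4 so that |x| > 8 − 4 = 4, hence 8|x| > 32.
Then |1/x + 1/8| < |x + 8|/32, which is < eps when |x + 8| < 32eps.
Take delta = min(4, 32eps). Then 0 < |x + 8| < delta gives both |x + 8| < 4 and |x + 8| < 32eps, so |1/x + 1/8| < eps.

delta = min(4, 32eps)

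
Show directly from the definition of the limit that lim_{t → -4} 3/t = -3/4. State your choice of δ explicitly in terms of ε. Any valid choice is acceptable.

Let ε > 0 be given. We seek δ > 0 such that 0 < |t + 4| < δ implies |3/t + 3/4| < ε.
|3/t + 3/4| = 3·|-4 − t|/(4·|t|) = 3|t + 4|/(4|t|).
Restrict δ ≤ 2. Then |t + 4| < 2 gives |t| > 2, so 4|t| > 8.
Then |3/t + 3/4| < 3|t + 4|/8, which is < ε when |t + 4| < (8/3)ε.
Take δ = min(2, (8/3)ε). Then 0 < |t + 4| < δ gives both |t + 4| < 2 and |t + 4| < (8/3)ε, so |3/t + 3/4| < ε.

δ = min(2, (8/3)ε)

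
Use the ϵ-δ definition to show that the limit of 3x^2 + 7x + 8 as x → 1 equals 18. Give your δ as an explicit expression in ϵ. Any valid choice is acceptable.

Fix ϵ > 0. We want δ > 0 such that 0 < |x − 1| < δ implies |(3x^2 + 7x + 8) − 18| < ϵ.
(3x^2 + 7x + 8) − 18 = 3x^2 + 7x - 10 = (x − 1)(3x + 10).
So |(3x^2 + 7x + 8) − 18| = |x − 1|·|3x + 10|.
Require δ ≤ 1. Then |x − 1| < 1 gives |x| < 2, and by the triangle inequality |3x + 10| ≤ 3·2 + 10 = 16.
Hence |(3x^2 + 7x + 8) − 18| ≤ 16|x − 1| < ϵ provided |x − 1| < ϵ/16.
Take δ = min(1, ϵ/16). Then 0 < |x − 1| < δ gives both |x − 1| < 1 and |x − 1| < ϵ/16, so |(3x^2 + 7x + 8) − 18| < ϵ.

δ = min(1, ϵ/16)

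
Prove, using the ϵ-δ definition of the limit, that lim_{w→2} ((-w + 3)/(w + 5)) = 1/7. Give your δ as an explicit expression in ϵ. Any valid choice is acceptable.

δ = min(7/2, (49/16)ϵ)

Suppose ϵ > 0. We want δ > 0 with 0 < |w − 2| < δ ⇒ |(-w + 3)/(w + 5) − (1/7)| < ϵ.
Combining over a common denominator, (-w + 3)/(w + 5) − (1/7) = [(-w + 3)·7 − 1·(w + 5)] / [7·(w + 5)] = -8(w − 2) / (7(w + 5)).
So |(-w + 3)/(w + 5) − (1/7)| = 8|w − 2| / (7·|w + 5|).
Restrict δ ≤ 7/2. Then |w − 2| < 7/2 gives |w + 5| = |(w − 2) + 7| ≥ 7 − 7/2 = 7/2.
Hence |(-w + 3)/(w + 5) − (1/7)| < 8|w − 2|/(7·(7/2)) = (16/49)|w − 2|, which is < ϵ once |w − 2| < (49/16)ϵ.
Take δ = min(7/2, (49/16)ϵ). Then 0 < |w − 2| < δ forces both bounds, so |(-w + 3)/(w + 5) − (1/7)| < ϵ.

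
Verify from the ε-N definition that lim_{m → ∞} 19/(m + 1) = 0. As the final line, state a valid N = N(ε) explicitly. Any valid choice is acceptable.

Let ε > 0. For m ≥ 1, |19/(m + 1) − 0| = 19/(m + 1) ≤ 19/m.
We need 19/m < ε, i.e. m > 19/ε.
Take N = 19/ε. If m > N then |19/(m + 1)| ≤ 19/m < ε.

N = 19/ε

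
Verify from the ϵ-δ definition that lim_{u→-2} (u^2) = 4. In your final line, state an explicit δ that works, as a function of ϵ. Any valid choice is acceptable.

Fix ϵ > 0. We seek δ > 0 with 0 < |u + 2| < δ ⇒ |u^2 − 4| < ϵ.
Factor: u^2 − 4 = (u + 2)(u - 2), so |u^2 − 4| = |u + 2|·|u - 2|.
Impose δ ≤ 1 so that |u| < 3; then |u - 2| ≤ 5.
Hence |u^2 − 4| ≤ 5|u + 2|, which is < ϵ once |u + 2| < ϵ/5.
Take δ = min(1, ϵ/5). If 0 < |u + 2| < δ then both bounds hold and |u^2 − 4| ≤ 5|u + 2| < 5·(ϵ/5) = ϵ.

δ = min(1, ϵ/5)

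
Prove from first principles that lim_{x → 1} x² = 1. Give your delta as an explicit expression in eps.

Let eps > 0. We seek delta > 0 with 0 < |x − 1| < delta ⇒ |x² − 1| < eps.
Factor: x² − 1 = (x − 1)(x + 1), so |x² − 1| = |x − 1|·|x + 1|.
Restrict delta ≤ 2. Then |x − 1| < 2 gives |x| < 3, so by the triangle inequality |x + 1| ≤ 3 + 1 = 4.
Hence |x² − 1| ≤ 4|x − 1|, which is < eps once |x − 1| < eps/4.
Take delta = min(2, eps/4). If 0 < |x − 1| < delta then both bounds hold and |x² − 1| ≤ 4|x − 1| < 4·(eps/4) = eps.

delta = min(2, eps/4)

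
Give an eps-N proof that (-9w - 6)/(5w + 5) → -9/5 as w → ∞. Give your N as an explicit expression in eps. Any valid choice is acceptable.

Let eps > 0. We seek N > 0 such that w > N implies |(-9w - 6)/(5w + 5) + 9/5| < eps.
(-9w - 6)/(5w + 5) + 9/5 = (5(-9w - 6) − (-9)(5w + 5)) / (5(5w + 5)) = 15/(5(5w + 5)).
For w > 0 we have 5w + 5 > 5w, so |(-9w - 6)/(5w + 5) + 9/5| = 15/(5(5w + 5)) < 15/(5·5w) = (3/5)/w.
Thus |(-9w - 6)/(5w + 5) + 9/5| < eps whenever w > (3/5)/eps.
Take N = (3/5)/eps. If w > N then |(-9w - 6)/(5w + 5) + 9/5| < (3/5)/w < eps.

N = (3/5)/eps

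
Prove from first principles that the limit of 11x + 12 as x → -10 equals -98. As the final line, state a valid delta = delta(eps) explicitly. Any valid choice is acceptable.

delta = eps/11

Let eps > 0 be given. We need delta > 0 so that 0 < |x + 10| < delta implies |(11x + 12) + 98| < eps.
|(11x + 12) + 98| = |11x + 110| = 11|x + 10|.
Thus it suffices that |x + 10| < eps/11.
Choosing delta = eps/11 gives |(11x + 12) + 98| = 11|x + 10| < eps whenever |x + 10| < delta.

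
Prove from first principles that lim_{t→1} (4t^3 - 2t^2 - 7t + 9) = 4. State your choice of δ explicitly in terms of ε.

δ = min(1, ε/25)

Let ε > 0. We want δ > 0 such that 0 < |t − 1| < δ implies |(4t^3 - 2t^2 - 7t + 9) − 4| < ε.
(4t^3 - 2t^2 - 7t + 9) − 4 = 4t^3 - 2t^2 - 7t + 5 = (t − 1)(4t^2 + 2t - 5).
So |(4t^3 - 2t^2 - 7t + 9) − 4| = |t − 1|·|4t^2 + 2t - 5|.
Assume first that |t − 1| < 1, so |t| < 2. Then |4t^2 + 2t - 5| ≤ 4·2^2 + 2·2 + 5 = 25.
Hence |(4t^3 - 2t^2 - 7t + 9) − 4| ≤ 25|t − 1| < ε provided |t − 1| < ε/25.
Choosing δ = min(1, ε/25) ensures both conditions, hence |(4t^3 - 2t^2 - 7t + 9) − 4| < ε.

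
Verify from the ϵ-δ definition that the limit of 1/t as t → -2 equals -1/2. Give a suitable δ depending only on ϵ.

δ = min(1, 2ϵ)

Fix ϵ > 0. We seek δ > 0 such that 0 < |t + 2| < δ implies |1/t + 1/2| < ϵ.
|1/t + 1/2| = |-2 − t|/(2·|t|) = |t + 2|/(2|t|).
Restrict δ ≤ 1. Then |t + 2| < 1 gives |t| > 1, so 2|t| > 2.
Then |1/t + 1/2| < |t + 2|/2, which is < ϵ when |t + 2| < 2ϵ.
Take δ = min(1, 2ϵ). Then 0 < |t + 2| < δ gives both |t + 2| < 1 and |t + 2| < 2ϵ, so |1/t + 1/2| < ϵ.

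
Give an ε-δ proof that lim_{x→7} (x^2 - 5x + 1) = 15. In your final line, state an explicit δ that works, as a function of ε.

δ = min(2, ε/11)

Fix ε > 0. We want δ > 0 such that 0 < |x − 7| < δ implies |(x^2 - 5x + 1) − 15| < ε.
(x^2 - 5x + 1) − 15 = x^2 - 5x - 14 = (x − 7)(x + 2).
So |(x^2 - 5x + 1) − 15| = |x − 7|·|x + 2|.
Assume first that |x − 7| < 2, so |x| < 9. Then |x + 2| ≤ 9 + 2 = 11.
Hence |(x^2 - 5x + 1) − 15| ≤ 11|x − 7| < ε provided |x − 7| < ε/11.
Choosing δ = min(2, ε/11) ensures both conditions, hence |(x^2 - 5x + 1) − 15| < ε.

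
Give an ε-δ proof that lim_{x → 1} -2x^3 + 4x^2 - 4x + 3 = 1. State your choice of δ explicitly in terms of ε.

Let ε > 0. We want δ > 0 such that 0 < |x − 1| < δ implies |(-2x^3 + 4x^2 - 4x + 3) − 1| < ε.
(-2x^3 + 4x^2 - 4x + 3) − 1 = -2x^3 + 4x^2 - 4x + 2 = (x − 1)(-2x^2 + 2x - 2).
So |(-2x^3 + 4x^2 - 4x + 3) − 1| = |x − 1|·|-2x^2 + 2x - 2|.
Assume first that |x − 1| < 1, so |x| < 2. Then |-2x^2 + 2x - 2| ≤ 2·2^2 + 2·2 + 2 = 14.
Hence |(-2x^3 + 4x^2 - 4x + 3) − 1| ≤ 14|x − 1| < ε provided |x − 1| < ε/14.
Take δ = min(1, ε/14). Then 0 < |x − 1| < δ gives both |x − 1| < 1 and |x − 1| < ε/14, so |(-2x^3 + 4x^2 - 4x + 3) − 1| < ε.

δ = min(1, ε/14)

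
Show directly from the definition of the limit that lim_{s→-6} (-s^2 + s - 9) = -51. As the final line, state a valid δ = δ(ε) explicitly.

Let ε > 0. We want δ > 0 such that 0 < |s + 6| < δ implies |(-s^2 + s - 9) + 51| < ε.
(-s^2 + s - 9) + 51 = -s^2 + s + 42 = (s + 6)(-s + 7).
So |(-s^2 + s - 9) + 51| = |s + 6|·|-s + 7|.
Assume first that |s + 6| < 1, so |s| < 7. Then |-s + 7| ≤ 7 + 7 = 14.
Hence |(-s^2 + s - 9) + 51| ≤ 14|s + 6| < ε provided |s + 6| < ε/14.
Take δ = min(1, ε/14). Then 0 < |s + 6| < δ gives both |s + 6| < 1 and |s + 6| < ε/14, so |(-s^2 + s - 9) + 51| < ε.

δ = min(1, ε/14)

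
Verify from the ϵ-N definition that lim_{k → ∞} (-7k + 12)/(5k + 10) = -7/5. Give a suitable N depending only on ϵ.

N = (26/5)/ϵ

Let ϵ > 0. For k ≥ 1, |(-7k + 12)/(5k + 10) + 7/5| = |130|/(5(5k + 10)) = 130/(5(5k + 10)).
Since 5k + 10 ≥ 5k for k ≥ 1, this is ≤ 130/(5·5k) = (26/5)/k.
So |(-7k + 12)/(5k + 10) + 7/5| < ϵ whenever k > (26/5)/ϵ.
Take N = (26/5)/ϵ. If k > N then |(-7k + 12)/(5k + 10) + 7/5| ≤ (26/5)/k < ϵ.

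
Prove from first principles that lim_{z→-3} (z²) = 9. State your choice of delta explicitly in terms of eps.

delta = min(2, eps/8)

Let eps > 0 be given. We seek delta > 0 with 0 < |z + 3| < delta ⇒ |z² − 9| < eps.
Factor: z² − 9 = (z + 3)(z - 3), so |z² − 9| = |z + 3|·|z - 3|.
Impose delta ≤ 2 so that |z| < 5; then |z - 3| ≤ 8.
Hence |z² − 9| ≤ 8|z + 3|, which is < eps once |z + 3| < eps/8.
Take delta = min(2, eps/8). If 0 < |z + 3| < delta then both bounds hold and |z² − 9| ≤ 8|z + 3| < 8·(eps/8) = eps.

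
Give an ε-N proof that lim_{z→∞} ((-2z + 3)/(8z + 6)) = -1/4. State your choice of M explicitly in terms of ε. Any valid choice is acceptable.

Let ε > 0. We seek M > 0 such that z > M implies |(-2z + 3)/(8z + 6) + 1/4| < ε.
(-2z + 3)/(8z + 6) + 1/4 = (8(-2z + 3) − (-2)(8z + 6)) / (8(8z + 6)) = 36/(8(8z + 6)).
For z > 0 we have 8z + 6 > 8z, so |(-2z + 3)/(8z + 6) + 1/4| = 36/(8(8z + 6)) < 36/(8·8z) = (9/16)/z.
Thus |(-2z + 3)/(8z + 6) + 1/4| < ε whenever z > (9/16)/ε.
Take M = (9/16)/ε. If z > M then |(-2z + 3)/(8z + 6) + 1/4| < (9/16)/z < ε.

M = (9/16)/ε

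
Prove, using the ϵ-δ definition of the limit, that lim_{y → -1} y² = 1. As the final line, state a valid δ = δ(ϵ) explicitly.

δ = min(1, ϵ/3)

Suppose ϵ > 0. We seek δ > 0 with 0 < |y + 1| < δ ⇒ |y² − 1| < ϵ.
Factor: y² − 1 = (y + 1)(y - 1), so |y² − 1| = |y + 1|·|y - 1|.
Impose δ ≤ 1 so that |y| < 2; then |y - 1| ≤ 3.
Hence |y² − 1| ≤ 3|y + 1|, which is < ϵ once |y + 1| < ϵ/3.
Take δ = min(1, ϵ/3). If 0 < |y + 1| < δ then both bounds hold and |y² − 1| ≤ 3|y + 1| < 3·(ϵ/3) = ϵ.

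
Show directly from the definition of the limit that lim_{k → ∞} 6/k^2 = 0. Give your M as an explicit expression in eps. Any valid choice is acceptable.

Suppose eps > 0. For k ≥ 1, |6/k^2 − 0| = 6/k^2.
6/k^2 < eps ⇔ k^2 > 6/eps ⇔ k > (6/eps)^{1/2}.
Take M = (6/eps)^{1/2}. Then k > M implies 6/k^2 < eps.

M = (6/eps)^{1/2}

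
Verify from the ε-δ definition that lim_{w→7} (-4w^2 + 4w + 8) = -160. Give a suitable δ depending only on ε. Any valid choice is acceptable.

Let ε > 0. We want δ > 0 such that 0 < |w − 7| < δ implies |(-4w^2 + 4w + 8) + 160| < ε.
(-4w^2 + 4w + 8) + 160 = -4w^2 + 4w + 168 = (w − 7)(-4w - 24).
So |(-4w^2 + 4w + 8) + 160| = |w − 7|·|-4w - 24|.
Require δ ≤ 1. Then |w − 7| < 1 gives |w| < 8, and by the triangle inequality |-4w - 24| ≤ 4·8 + 24 = 56.
Hence |(-4w^2 + 4w + 8) + 160| ≤ 56|w − 7| < ε provided |w − 7| < ε/56.
Choosing δ = min(1, ε/56) ensures both conditions, hence |(-4w^2 + 4w + 8) + 160| < ε.

δ = min(1, ε/56)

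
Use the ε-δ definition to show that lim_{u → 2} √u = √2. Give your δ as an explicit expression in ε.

Suppose ε > 0. We want δ > 0 such that 0 < |u − 2| < δ implies |√u − √2| < ε.
Rationalise: √u − √2 = (u − 2)/(√u + √2), so |√u − √2| = |u − 2|/(√u + √2).
Restrict δ ≤ 2 so that |u − 2| < 2 forces u > 0, and then √u + √2 > √2.
Hence |√u − √2| < |u − 2|/√2, which is < ε once |u − 2| < √2·ε.
Take δ = min(2, √2·ε). If 0 < |u − 2| < δ then u > 0 and |√u − √2| < |u − 2|/√2 < ε.

δ = min(2, √2·ε)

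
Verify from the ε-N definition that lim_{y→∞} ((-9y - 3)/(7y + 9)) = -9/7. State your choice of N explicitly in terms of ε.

Let ε > 0. We seek N > 0 such that y > N implies |(-9y - 3)/(7y + 9) + 9/7| < ε.
(-9y - 3)/(7y + 9) + 9/7 = (7(-9y - 3) − (-9)(7y + 9)) / (7(7y + 9)) = 60/(7(7y + 9)).
For y > 0 we have 7y + 9 > 7y, so |(-9y - 3)/(7y + 9) + 9/7| = 60/(7(7y + 9)) < 60/(7·7y) = (60/49)/y.
Thus |(-9y - 3)/(7y + 9) + 9/7| < ε whenever y > (60/49)/ε.
Take N = (60/49)/ε. If y > N then |(-9y - 3)/(7y + 9) + 9/7| < (60/49)/y < ε.

N = (60/49)/ε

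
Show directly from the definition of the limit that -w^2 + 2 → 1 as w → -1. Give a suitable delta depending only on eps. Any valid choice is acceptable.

delta = min(2, eps/4)

Fix eps > 0. We want delta > 0 such that 0 < |w + 1| < delta implies |(-w^2 + 2) − 1| < eps.
(-w^2 + 2) − 1 = -w^2 + 1 = (w + 1)(-w + 1).
So |(-w^2 + 2) − 1| = |w + 1|·|-w + 1|.
Require delta ≤ 2. Then |w + 1| < 2 gives |w| < 3, and by the triangle inequality |-w + 1| ≤ 3 + 1 = 4.
Hence |(-w^2 + 2) − 1| ≤ 4|w + 1| < eps provided |w + 1| < eps/4.
Take delta = min(2, eps/4). Then 0 < |w + 1| < delta gives both |w + 1| < 2 and |w + 1| < eps/4, so |(-w^2 + 2) − 1| < eps.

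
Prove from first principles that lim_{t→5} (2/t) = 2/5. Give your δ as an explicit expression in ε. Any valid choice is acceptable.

Suppose ε > 0. We seek δ > 0 such that 0 < |t − 5| < δ implies |2/t − (2/5)| < ε.
|2/t − (2/5)| = 2·|5 − t|/(5·|t|) = 2|t − 5|/(5|t|).
Require δ ≤ 5/2 so that |t| > 5 − 5/2 = 5/2, hence 5|t| > 25/2.
Then |2/t − (2/5)| < 2|t − 5|/(25/2), which is < ε when |t − 5| < (25/4)ε.
Take δ = min(5/2, (25/4)ε). Then 0 < |t − 5| < δ gives both |t − 5| < 5/2 and |t − 5| < (25/4)ε, so |2/t − (2/5)| < ε.

δ = min(5/2, (25/4)ε)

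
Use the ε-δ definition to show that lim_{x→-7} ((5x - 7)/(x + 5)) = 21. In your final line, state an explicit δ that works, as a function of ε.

δ = min(1, (1/16)ε)

Suppose ε > 0. We want δ > 0 with 0 < |x + 7| < δ ⇒ |(5x - 7)/(x + 5) − 21| < ε.
Combining over a common denominator, (5x - 7)/(x + 5) − 21 = [(5x - 7)·(-2) − (-42)·(x + 5)] / [(-2)·(x + 5)] = 32(x + 7) / ((-2)(x + 5)).
So |(5x - 7)/(x + 5) − 21| = 32|x + 7| / (2·|x + 5|).
Require δ ≤ 1, so |x + 5| ≥ |-2| − |x + 7| > 2 − 1 = 1.
Hence |(5x - 7)/(x + 5) − 21| < 32|x + 7|/(2·1) = 16|x + 7|, which is < ε once |x + 7| < (1/16)ε.
Take δ = min(1, (1/16)ε). Then 0 < |x + 7| < δ forces both bounds, so |(5x - 7)/(x + 5) − 21| < ε.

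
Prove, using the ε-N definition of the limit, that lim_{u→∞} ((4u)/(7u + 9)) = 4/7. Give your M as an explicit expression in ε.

M = (36/49)/ε

Suppose ε > 0. We seek M > 0 such that u > M implies |(4u)/(7u + 9) − (4/7)| < ε.
(4u)/(7u + 9) − (4/7) = (7(4u) − 4(7u + 9)) / (7(7u + 9)) = -36/(7(7u + 9)).
For u > 0 we have 7u + 9 > 7u, so |(4u)/(7u + 9) − (4/7)| = 36/(7(7u + 9)) < 36/(7·7u) = (36/49)/u.
Thus |(4u)/(7u + 9) − (4/7)| < ε whenever u > (36/49)/ε.
Take M = (36/49)/ε. If u > M then |(4u)/(7u + 9) − (4/7)| < (36/49)/u < ε.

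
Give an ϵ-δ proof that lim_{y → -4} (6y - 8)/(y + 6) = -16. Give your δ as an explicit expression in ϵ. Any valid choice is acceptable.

δ = min(1, (1/22)ϵ)

Let ϵ > 0 be given. We want δ > 0 with 0 < |y + 4| < δ ⇒ |(6y - 8)/(y + 6) + 16| < ϵ.
Combining over a common denominator, (6y - 8)/(y + 6) + 16 = [(6y - 8)·2 − (-32)·(y + 6)] / [2·(y + 6)] = 44(y + 4) / (2(y + 6)).
So |(6y - 8)/(y + 6) + 16| = 44|y + 4| / (2·|y + 6|).
Require δ ≤ 1, so |y + 6| ≥ |2| − |y + 4| > 2 − 1 = 1.
Hence |(6y - 8)/(y + 6) + 16| < 44|y + 4|/(2·1) = 22|y + 4|, which is < ϵ once |y + 4| < (1/22)ϵ.
Take δ = min(1, (1/22)ϵ). Then 0 < |y + 4| < δ forces both bounds, so |(6y - 8)/(y + 6) + 16| < ϵ.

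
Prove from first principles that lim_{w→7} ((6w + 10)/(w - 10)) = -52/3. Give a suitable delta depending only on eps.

Let eps > 0 be given. We want delta > 0 with 0 < |w − 7| < delta ⇒ |(6w + 10)/(w - 10) + 52/3| < eps.
Combining over a common denominator, (6w + 10)/(w - 10) + 52/3 = [(6w + 10)·(-3) − 52·(w - 10)] / [(-3)·(w - 10)] = -70(w − 7) / ((-3)(w - 10)).
So |(6w + 10)/(w - 10) + 52/3| = 70|w − 7| / (3·|w − 10|).
Restrict delta ≤ 3/2. Then |w − 7| < 3/2 gives |w − 10| = |(w − 7) + (-3)| ≥ 3 − 3/2 = 3/2.
Hence |(6w + 10)/(w - 10) + 52/3| < 70|w − 7|/(3·(3/2)) = (140/9)|w − 7|, which is < eps once |w − 7| < (9/140)eps.
Take delta = min(3/2, (9/140)eps). Then 0 < |w − 7| < delta forces both bounds, so |(6w + 10)/(w - 10) + 52/3| < eps.

delta = min(3/2, (9/140)eps)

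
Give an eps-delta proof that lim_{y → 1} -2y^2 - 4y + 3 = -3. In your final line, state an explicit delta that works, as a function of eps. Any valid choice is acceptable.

delta = min(1, eps/10)

Let eps > 0 be given. We want delta > 0 such that 0 < |y − 1| < delta implies |(-2y^2 - 4y + 3) + 3| < eps.
(-2y^2 - 4y + 3) + 3 = -2y^2 - 4y + 6 = (y − 1)(-2y - 6).
So |(-2y^2 - 4y + 3) + 3| = |y − 1|·|-2y - 6|.
Require delta ≤ 1. Then |y − 1| < 1 gives |y| < 2, and by the triangle inequality |-2y - 6| ≤ 2·2 + 6 = 10.
Hence |(-2y^2 - 4y + 3) + 3| ≤ 10|y − 1| < eps provided |y − 1| < eps/10.
Choosing delta = min(1, eps/10) ensures both conditions, hence |(-2y^2 - 4y + 3) + 3| < eps.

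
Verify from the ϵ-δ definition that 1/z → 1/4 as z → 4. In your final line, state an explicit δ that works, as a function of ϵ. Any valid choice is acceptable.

δ = min(2, 8ϵ)

Fix ϵ > 0. We seek δ > 0 such that 0 < |z − 4| < δ implies |1/z − (1/4)| < ϵ.
|1/z − (1/4)| = |4 − z|/(4·|z|) = |z − 4|/(4|z|).
Require δ ≤ 2 so that |z| > 4 − 2 = 2, hence 4|z| > 8.
Then |1/z − (1/4)| < |z − 4|/8, which is < ϵ when |z − 4| < 8ϵ.
Take δ = min(2, 8ϵ). Then 0 < |z − 4| < δ gives both |z − 4| < 2 and |z − 4| < 8ϵ, so |1/z − (1/4)| < ϵ.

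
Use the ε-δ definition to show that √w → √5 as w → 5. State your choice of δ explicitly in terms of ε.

Fix ε > 0. We want δ > 0 such that 0 < |w − 5| < δ implies |√w − √5| < ε.
Multiplying by the conjugate, |√w − √5| = |w − 5|/(√w + √5).
Restrict δ ≤ 5 so that |w − 5| < 5 forces w > 0, and then √w + √5 > √5.
Hence |√w − √5| < |w − 5|/√5, which is < ε once |w − 5| < √5·ε.
Take δ = min(5, √5·ε). If 0 < |w − 5| < δ then w > 0 and |√w − √5| < |w − 5|/√5 < ε.

δ = min(5, √5·ε)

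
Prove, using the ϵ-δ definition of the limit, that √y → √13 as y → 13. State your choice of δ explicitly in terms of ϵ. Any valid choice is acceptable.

δ = min(13, √13·ϵ)

Let ϵ > 0. We want δ > 0 such that 0 < |y − 13| < δ implies |√y − √13| < ϵ.
Multiplying by the conjugate, |√y − √13| = |y − 13|/(√y + √13).
Restrict δ ≤ 13 so that |y − 13| < 13 forces y > 0, and then √y + √13 > √13.
Hence |√y − √13| < |y − 13|/√13, which is < ϵ once |y − 13| < √13·ϵ.
Take δ = min(13, √13·ϵ). If 0 < |y − 13| < δ then y > 0 and |√y − √13| < |y − 13|/√13 < ϵ.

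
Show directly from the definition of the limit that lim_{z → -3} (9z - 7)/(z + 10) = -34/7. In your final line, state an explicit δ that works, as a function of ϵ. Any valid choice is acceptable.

Let ϵ > 0 be given. We want δ > 0 with 0 < |z + 3| < δ ⇒ |(9z - 7)/(z + 10) + 34/7| < ϵ.
Combining over a common denominator, (9z - 7)/(z + 10) + 34/7 = [(9z - 7)·7 − (-34)·(z + 10)] / [7·(z + 10)] = 97(z + 3) / (7(z + 10)).
So |(9z - 7)/(z + 10) + 34/7| = 97|z + 3| / (7·|z + 10|).
Require δ ≤ 7/2, so |z + 10| ≥ |7| − |z + 3| > 7 − 7/2 = 7/2.
Hence |(9z - 7)/(z + 10) + 34/7| < 97|z + 3|/(7·(7/2)) = (194/49)|z + 3|, which is < ϵ once |z + 3| < (49/194)ϵ.
Take δ = min(7/2, (49/194)ϵ). Then 0 < |z + 3| < δ forces both bounds, so |(9z - 7)/(z + 10) + 34/7| < ϵ.

δ = min(7/2, (49/194)ϵ)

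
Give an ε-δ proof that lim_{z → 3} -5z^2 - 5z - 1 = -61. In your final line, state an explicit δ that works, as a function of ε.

δ = min(2, ε/45)

Let ε > 0 be given. We want δ > 0 such that 0 < |z − 3| < δ implies |(-5z^2 - 5z - 1) + 61| < ε.
(-5z^2 - 5z - 1) + 61 = -5z^2 - 5z + 60 = (z − 3)(-5z - 20).
So |(-5z^2 - 5z - 1) + 61| = |z − 3|·|-5z - 20|.
Assume first that |z − 3| < 2, so |z| < 5. Then |-5z - 20| ≤ 5·5 + 20 = 45.
Hence |(-5z^2 - 5z - 1) + 61| ≤ 45|z − 3| < ε provided |z − 3| < ε/45.
Choosing δ = min(2, ε/45) ensures both conditions, hence |(-5z^2 - 5z - 1) + 61| < ε.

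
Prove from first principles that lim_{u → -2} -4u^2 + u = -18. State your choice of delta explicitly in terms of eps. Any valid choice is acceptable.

Let eps > 0. We want delta > 0 such that 0 < |u + 2| < delta implies |(-4u^2 + u) + 18| < eps.
(-4u^2 + u) + 18 = -4u^2 + u + 18 = (u + 2)(-4u + 9).
So |(-4u^2 + u) + 18| = |u + 2|·|-4u + 9|.
Require delta ≤ 2. Then |u + 2| < 2 gives |u| < 4, and by the triangle inequality |-4u + 9| ≤ 4·4 + 9 = 25.
Hence |(-4u^2 + u) + 18| ≤ 25|u + 2| < eps provided |u + 2| < eps/25.
Choosing delta = min(2, eps/25) ensures both conditions, hence |(-4u^2 + u) + 18| < eps.

delta = min(2, eps/25)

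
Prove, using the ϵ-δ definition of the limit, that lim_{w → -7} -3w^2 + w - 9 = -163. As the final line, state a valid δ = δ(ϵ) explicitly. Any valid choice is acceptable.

Fix ϵ > 0. We want δ > 0 such that 0 < |w + 7| < δ implies |(-3w^2 + w - 9) + 163| < ϵ.
(-3w^2 + w - 9) + 163 = -3w^2 + w + 154 = (w + 7)(-3w + 22).
So |(-3w^2 + w - 9) + 163| = |w + 7|·|-3w + 22|.
Require δ ≤ 1. Then |w + 7| < 1 gives |w| < 8, and by the triangle inequality |-3w + 22| ≤ 3·8 + 22 = 46.
Hence |(-3w^2 + w - 9) + 163| ≤ 46|w + 7| < ϵ provided |w + 7| < ϵ/46.
Take δ = min(1, ϵ/46). Then 0 < |w + 7| < δ gives both |w + 7| < 1 and |w + 7| < ϵ/46, so |(-3w^2 + w - 9) + 163| < ϵ.

δ = min(1, ϵ/46)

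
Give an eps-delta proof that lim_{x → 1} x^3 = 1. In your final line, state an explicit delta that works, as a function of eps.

Fix eps > 0. We seek delta > 0 with 0 < |x − 1| < delta ⇒ |x^3 − 1| < eps.
Factor: x^3 − 1 = (x − 1)(x^2 + x + 1), so |x^3 − 1| = |x − 1|·|x^2 + x + 1|.
Restrict delta ≤ 1. Then |x − 1| < 1 gives |x| < 2, so by the triangle inequality |x^2 + x + 1| ≤ 2^2 + 2 + 1 = 7.
Hence |x^3 − 1| ≤ 7|x − 1|, which is < eps once |x − 1| < eps/7.
Take delta = min(1, eps/7). If 0 < |x − 1| < delta then both bounds hold and |x^3 − 1| ≤ 7|x − 1| < 7·(eps/7) = eps.

delta = min(1, eps/7)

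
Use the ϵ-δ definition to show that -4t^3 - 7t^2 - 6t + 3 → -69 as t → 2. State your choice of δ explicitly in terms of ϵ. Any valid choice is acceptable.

Let ϵ > 0 be given. We want δ > 0 such that 0 < |t − 2| < δ implies |(-4t^3 - 7t^2 - 6t + 3) + 69| < ϵ.
(-4t^3 - 7t^2 - 6t + 3) + 69 = -4t^3 - 7t^2 - 6t + 72 = (t − 2)(-4t^2 - 15t - 36).
So |(-4t^3 - 7t^2 - 6t + 3) + 69| = |t − 2|·|-4t^2 - 15t - 36|.
Require δ ≤ 1. Then |t − 2| < 1 gives |t| < 3, and by the triangle inequality |-4t^2 - 15t - 36| ≤ 4·3^2 + 15·3 + 36 = 117.
Hence |(-4t^3 - 7t^2 - 6t + 3) + 69| ≤ 117|t − 2| < ϵ provided |t − 2| < ϵ/117.
Choosing δ = min(1, ϵ/117) ensures both conditions, hence |(-4t^3 - 7t^2 - 6t + 3) + 69| < ϵ.

δ = min(1, ϵ/117)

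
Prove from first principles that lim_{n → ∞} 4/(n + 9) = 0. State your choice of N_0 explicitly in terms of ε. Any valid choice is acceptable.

Let ε > 0 be given. For n ≥ 1, |4/(n + 9) − 0| = 4/(n + 9) ≤ 4/n.
We need 4/n < ε, i.e. n > 4/ε.
Take N_0 = 4/ε. If n > N_0 then |4/(n + 9)| ≤ 4/n < ε.

N_0 = 4/ε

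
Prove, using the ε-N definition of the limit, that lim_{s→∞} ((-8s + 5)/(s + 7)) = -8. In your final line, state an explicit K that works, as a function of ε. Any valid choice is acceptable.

Let ε > 0 be given. We seek K > 0 such that s > K implies |(-8s + 5)/(s + 7) + 8| < ε.
(-8s + 5)/(s + 7) + 8 = ((-8s + 5) − (-8)(s + 7)) / ((s + 7)) = 61/((s + 7)).
For s > 0 we have s + 7 > s, so |(-8s + 5)/(s + 7) + 8| = 61/((s + 7)) < 61/(s) = 61/s.
Thus |(-8s + 5)/(s + 7) + 8| < ε whenever s > 61/ε.
Take K = 61/ε. If s > K then |(-8s + 5)/(s + 7) + 8| < 61/s < ε.

K = 61/ε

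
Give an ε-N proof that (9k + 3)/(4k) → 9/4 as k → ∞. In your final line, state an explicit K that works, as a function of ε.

Let ε > 0. For k ≥ 1, |(9k + 3)/(4k) − (9/4)| = |12|/(4(4k)) = 12/(4(4k)).
Since 4k ≥ 4k for k ≥ 1, this is ≤ 12/(4·4k) = (3/4)/k.
So |(9k + 3)/(4k) − (9/4)| < ε whenever k > (3/4)/ε.
Take K = (3/4)/ε. If k > K then |(9k + 3)/(4k) − (9/4)| ≤ (3/4)/k < ε.

K = (3/4)/ε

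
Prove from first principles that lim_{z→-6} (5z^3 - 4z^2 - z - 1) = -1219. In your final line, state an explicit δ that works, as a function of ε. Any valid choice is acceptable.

Fix ε > 0. We want δ > 0 such that 0 < |z + 6| < δ implies |(5z^3 - 4z^2 - z - 1) + 1219| < ε.
(5z^3 - 4z^2 - z - 1) + 1219 = 5z^3 - 4z^2 - z + 1218 = (z + 6)(5z^2 - 34z + 203).
So |(5z^3 - 4z^2 - z - 1) + 1219| = |z + 6|·|5z^2 - 34z + 203|.
Require δ ≤ 1. Then |z + 6| < 1 gives |z| < 7, and by the triangle inequality |5z^2 - 34z + 203| ≤ 5·7^2 + 34·7 + 203 = 686.
Hence |(5z^3 - 4z^2 - z - 1) + 1219| ≤ 686|z + 6| < ε provided |z + 6| < ε/686.
Take δ = min(1, ε/686). Then 0 < |z + 6| < δ gives both |z + 6| < 1 and |z + 6| < ε/686, so |(5z^3 - 4z^2 - z - 1) + 1219| < ε.

δ = min(1, ε/686)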